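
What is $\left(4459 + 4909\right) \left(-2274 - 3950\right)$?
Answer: $-58306432$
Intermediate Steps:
$\left(4459 + 4909\right) \left(-2274 - 3950\right) = 9368 \left(-6224\right) = -58306432$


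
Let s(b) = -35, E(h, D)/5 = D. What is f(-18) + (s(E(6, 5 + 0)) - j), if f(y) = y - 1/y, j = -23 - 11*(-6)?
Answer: -1727/18 ≈ -95.944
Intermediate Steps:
E(h, D) = 5*D
j = 43 (j = -23 + 66 = 43)
f(-18) + (s(E(6, 5 + 0)) - j) = (-18 - 1/(-18)) + (-35 - 1*43) = (-18 - 1*(-1/18)) + (-35 - 43) = (-18 + 1/18) - 78 = -323/18 - 78 = -1727/18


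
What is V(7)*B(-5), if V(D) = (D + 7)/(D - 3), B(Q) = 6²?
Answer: 126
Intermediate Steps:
B(Q) = 36
V(D) = (7 + D)/(-3 + D)
V(7)*B(-5) = ((7 + 7)/(-3 + 7))*36 = (14/4)*36 = ((¼)*14)*36 = (7/2)*36 = 126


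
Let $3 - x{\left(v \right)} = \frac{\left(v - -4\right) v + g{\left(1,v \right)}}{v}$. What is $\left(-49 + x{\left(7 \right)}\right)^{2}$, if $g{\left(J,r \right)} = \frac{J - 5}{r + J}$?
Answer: $\frac{635209}{196} \approx 3240.9$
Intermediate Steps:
$g{\left(J,r \right)} = \frac{-5 + J}{J + r}$
$x{\left(v \right)} = 3 - \frac{- \frac{4}{1 + v} + v \left(4 + v\right)}{v}$ ($x{\left(v \right)} = 3 - \frac{\left(v - -4\right) v + \frac{-5 + 1}{1 + v}}{v} = 3 - \frac{\left(v + 4\right) v + \frac{1}{1 + v} \left(-4\right)}{v} = 3 - \frac{\left(4 + v\right) v - \frac{4}{1 + v}}{v} = 3 - \frac{v \left(4 + v\right) - \frac{4}{1 + v}}{v} = 3 - \frac{- \frac{4}{1 + v} + v \left(4 + v\right)}{v}$)
$\left(-49 + x{\left(7 \right)}\right)^{2} = \left(-49 + \frac{4 - 7 \left(1 + 7\right)^{2}}{7 \left(1 + 7\right)}\right)^{2} = \left(-49 + \frac{4 - 7 \cdot 8^{2}}{7 \cdot 8}\right)^{2} = \left(-49 + \frac{1}{7} \cdot \frac{1}{8} \left(4 - 7 \cdot 64\right)\right)^{2} = \left(-49 + \frac{1}{7} \cdot \frac{1}{8} \left(4 - 448\right)\right)^{2} = \left(-49 + \frac{1}{7} \cdot \frac{1}{8} \left(-444\right)\right)^{2} = \left(-49 - \frac{111}{14}\right)^{2} = \left(- \frac{797}{14}\right)^{2} = \frac{635209}{196}$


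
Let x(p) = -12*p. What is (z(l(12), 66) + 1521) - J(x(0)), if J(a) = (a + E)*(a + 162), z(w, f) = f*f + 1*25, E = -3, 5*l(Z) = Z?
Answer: 6388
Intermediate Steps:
l(Z) = Z/5
z(w, f) = 25 + f**2 (z(w, f) = f**2 + 25 = 25 + f**2)
J(a) = (-3 + a)*(162 + a) (J(a) = (a - 3)*(a + 162) = (-3 + a)*(162 + a))
(z(l(12), 66) + 1521) - J(x(0)) = ((25 + 66**2) + 1521) - (-486 + (-12*0)**2 + 159*(-12*0)) = ((25 + 4356) + 1521) - (-486 + 0**2 + 159*0) = (4381 + 1521) - (-486 + 0 + 0) = 5902 - 1*(-486) = 5902 + 486 = 6388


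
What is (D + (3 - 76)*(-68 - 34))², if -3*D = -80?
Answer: 502566724/9 ≈ 5.5841e+7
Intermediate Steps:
D = 80/3 (D = -⅓*(-80) = 80/3 ≈ 26.667)
(D + (3 - 76)*(-68 - 34))² = (80/3 + (3 - 76)*(-68 - 34))² = (80/3 - 73*(-102))² = (80/3 + 7446)² = (22418/3)² = 502566724/9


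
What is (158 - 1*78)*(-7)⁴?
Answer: 192080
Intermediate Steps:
(158 - 1*78)*(-7)⁴ = (158 - 78)*2401 = 80*2401 = 192080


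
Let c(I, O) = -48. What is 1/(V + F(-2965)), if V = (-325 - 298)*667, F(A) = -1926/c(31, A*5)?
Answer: -8/3324007 ≈ -2.4067e-6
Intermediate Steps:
F(A) = 321/8 (F(A) = -1926/(-48) = -1926*(-1/48) = 321/8)
V = -415541 (V = -623*667 = -415541)
1/(V + F(-2965)) = 1/(-415541 + 321/8) = 1/(-3324007/8) = -8/3324007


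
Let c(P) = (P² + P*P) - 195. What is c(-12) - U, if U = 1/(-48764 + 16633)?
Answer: 2988184/32131 ≈ 93.000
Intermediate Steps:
c(P) = -195 + 2*P² (c(P) = (P² + P²) - 195 = 2*P² - 195 = -195 + 2*P²)
U = -1/32131 (U = 1/(-32131) = -1/32131 ≈ -3.1123e-5)
c(-12) - U = (-195 + 2*(-12)²) - 1*(-1/32131) = (-195 + 2*144) + 1/32131 = (-195 + 288) + 1/32131 = 93 + 1/32131 = 2988184/32131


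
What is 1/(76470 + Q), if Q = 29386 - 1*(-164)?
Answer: 1/106020 ≈ 9.4322e-6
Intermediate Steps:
Q = 29550 (Q = 29386 + 164 = 29550)
1/(76470 + Q) = 1/(76470 + 29550) = 1/106020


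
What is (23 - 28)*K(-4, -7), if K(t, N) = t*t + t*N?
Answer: -220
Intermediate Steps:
K(t, N) = t**2 + N*t
(23 - 28)*K(-4, -7) = (23 - 28)*(-4*(-7 - 4)) = -(-20)*(-11) = -5*44 = -220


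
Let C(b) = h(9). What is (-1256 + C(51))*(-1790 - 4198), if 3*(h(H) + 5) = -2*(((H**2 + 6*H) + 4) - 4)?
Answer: 8089788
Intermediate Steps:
h(H) = -5 - 4*H - 2*H**2/3 (h(H) = -5 + (-2*(((H**2 + 6*H) + 4) - 4))/3 = -5 + (-2*((4 + H**2 + 6*H) - 4))/3 = -5 + (-2*(H**2 + 6*H))/3 = -5 + (-12*H - 2*H**2)/3 = -5 + (-4*H - 2*H**2/3) = -5 - 4*H - 2*H**2/3)
C(b) = -95 (C(b) = -5 - 4*9 - 2/3*9**2 = -5 - 36 - 2/3*81 = -5 - 36 - 54 = -95)
(-1256 + C(51))*(-1790 - 4198) = (-1256 - 95)*(-1790 - 4198) = -1351*(-5988) = 8089788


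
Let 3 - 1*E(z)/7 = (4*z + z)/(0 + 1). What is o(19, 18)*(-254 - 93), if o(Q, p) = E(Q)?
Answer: 223468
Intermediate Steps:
E(z) = 21 - 35*z (E(z) = 21 - 7*(4*z + z)/(0 + 1) = 21 - 7*5*z/1 = 21 - 7*5*z = 21 - 35*z)
o(Q, p) = 21 - 35*Q
o(19, 18)*(-254 - 93) = (21 - 35*19)*(-254 - 93) = (21 - 665)*(-347) = -644*(-347) = 223468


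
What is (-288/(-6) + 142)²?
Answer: 36100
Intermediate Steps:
(-288/(-6) + 142)² = (-288*(-⅙) + 142)² = (48 + 142)² = 190² = 36100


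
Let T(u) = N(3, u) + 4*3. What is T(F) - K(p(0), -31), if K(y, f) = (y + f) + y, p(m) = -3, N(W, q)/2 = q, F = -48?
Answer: -47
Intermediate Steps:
N(W, q) = 2*q
T(u) = 12 + 2*u (T(u) = 2*u + 4*3 = 2*u + 12 = 12 + 2*u)
K(y, f) = f + 2*y (K(y, f) = (f + y) + y = f + 2*y)
T(F) - K(p(0), -31) = (12 + 2*(-48)) - (-31 + 2*(-3)) = (12 - 96) - (-31 - 6) = -84 - 1*(-37) = -84 + 37 = -47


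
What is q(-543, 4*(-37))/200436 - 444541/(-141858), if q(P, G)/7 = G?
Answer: 7412921249/2369454174 ≈ 3.1285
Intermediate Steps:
q(P, G) = 7*G
q(-543, 4*(-37))/200436 - 444541/(-141858) = (7*(4*(-37)))/200436 - 444541/(-141858) = (7*(-148))*(1/200436) - 444541*(-1/141858) = -1036*1/200436 + 444541/141858 = -259/50109 + 444541/141858 = 7412921249/2369454174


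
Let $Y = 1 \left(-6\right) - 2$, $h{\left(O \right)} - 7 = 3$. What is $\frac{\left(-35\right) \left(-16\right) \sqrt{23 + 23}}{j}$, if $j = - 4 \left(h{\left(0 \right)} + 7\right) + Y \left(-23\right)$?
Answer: $\frac{140 \sqrt{46}}{29} \approx 32.742$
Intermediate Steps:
$h{\left(O \right)} = 10$ ($h{\left(O \right)} = 7 + 3 = 10$)
$Y = -8$ ($Y = -6 - 2 = -8$)
$j = 116$ ($j = - 4 \left(10 + 7\right) - -184 = \left(-4\right) 17 + 184 = -68 + 184 = 116$)
$\frac{\left(-35\right) \left(-16\right) \sqrt{23 + 23}}{j} = \frac{\left(-35\right) \left(-16\right) \sqrt{23 + 23}}{116} = 560 \sqrt{46} \cdot \frac{1}{116} = \frac{140 \sqrt{46}}{29}$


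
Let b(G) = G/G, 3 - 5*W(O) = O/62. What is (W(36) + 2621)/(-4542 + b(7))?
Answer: -81266/140771 ≈ -0.57729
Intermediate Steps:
W(O) = ⅗ - O/310 (W(O) = ⅗ - O/(5*62) = ⅗ - O/310)
b(G) = 1
(W(36) + 2621)/(-4542 + b(7)) = ((⅗ - 1/310*36) + 2621)/(-4542 + 1) = ((⅗ - 18/155) + 2621)/(-4541) = (15/31 + 2621)*(-1/4541) = (81266/31)*(-1/4541) = -81266/140771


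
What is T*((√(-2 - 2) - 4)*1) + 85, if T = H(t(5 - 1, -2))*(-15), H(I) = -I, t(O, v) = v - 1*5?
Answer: 505 - 210*I ≈ 505.0 - 210.0*I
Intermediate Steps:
t(O, v) = -5 + v (t(O, v) = v - 5 = -5 + v)
T = -105 (T = -(-5 - 2)*(-15) = -1*(-7)*(-15) = 7*(-15) = -105)
T*((√(-2 - 2) - 4)*1) + 85 = -105*(√(-2 - 2) - 4) + 85 = -105*(√(-4) - 4) + 85 = -105*(2*I - 4) + 85 = -105*(-4 + 2*I) + 85 = (420 - 210*I) + 85 = 505 - 210*I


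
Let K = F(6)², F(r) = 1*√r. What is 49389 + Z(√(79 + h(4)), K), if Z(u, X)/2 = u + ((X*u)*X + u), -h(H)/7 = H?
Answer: 49389 + 76*√51 ≈ 49932.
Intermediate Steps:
h(H) = -7*H
F(r) = √r
K = 6 (K = (√6)² = 6)
Z(u, X) = 4*u + 2*u*X² (Z(u, X) = 2*(u + ((X*u)*X + u)) = 2*(u + (u*X² + u)) = 2*(u + (u + u*X²)) = 2*(2*u + u*X²) = 4*u + 2*u*X²)
49389 + Z(√(79 + h(4)), K) = 49389 + 2*√(79 - 7*4)*(2 + 6²) = 49389 + 2*√(79 - 28)*(2 + 36) = 49389 + 2*√51*38 = 49389 + 76*√51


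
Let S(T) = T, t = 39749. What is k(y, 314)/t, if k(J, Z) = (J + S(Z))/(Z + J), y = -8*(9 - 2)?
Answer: 1/39749 ≈ 2.5158e-5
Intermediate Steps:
y = -56 (y = -8*7 = -56)
k(J, Z) = 1 (k(J, Z) = (J + Z)/(Z + J) = (J + Z)/(J + Z) = 1)
k(y, 314)/t = 1/39749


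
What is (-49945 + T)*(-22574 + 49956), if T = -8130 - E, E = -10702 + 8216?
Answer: -1522137998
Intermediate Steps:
E = -2486
T = -5644 (T = -8130 - 1*(-2486) = -8130 + 2486 = -5644)
(-49945 + T)*(-22574 + 49956) = (-49945 - 5644)*(-22574 + 49956) = -55589*27382 = -1522137998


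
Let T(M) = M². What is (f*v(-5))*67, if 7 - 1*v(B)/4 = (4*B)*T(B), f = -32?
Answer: -4348032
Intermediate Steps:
v(B) = 28 - 16*B³ (v(B) = 28 - 4*4*B*B² = 28 - 16*B³)
(f*v(-5))*67 = -32*(28 - 16*(-5)³)*67 = -32*(28 - 16*(-125))*67 = -32*(28 + 2000)*67 = -32*2028*67 = -64896*67 = -4348032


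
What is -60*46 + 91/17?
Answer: -46829/17 ≈ -2754.6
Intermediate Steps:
-60*46 + 91/17 = -2760 + 91*(1/17) = -2760 + 91/17 = -46829/17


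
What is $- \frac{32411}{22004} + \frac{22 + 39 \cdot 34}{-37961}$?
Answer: $- \frac{1260015363}{835293844} \approx -1.5085$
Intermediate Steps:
$- \frac{32411}{22004} + \frac{22 + 39 \cdot 34}{-37961} = \left(-32411\right) \frac{1}{22004} + \left(22 + 1326\right) \left(- \frac{1}{37961}\right) = - \frac{32411}{22004} + 1348 \left(- \frac{1}{37961}\right) = - \frac{32411}{22004} - \frac{1348}{37961} = - \frac{1260015363}{835293844}$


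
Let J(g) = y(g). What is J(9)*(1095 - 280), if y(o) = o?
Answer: 7335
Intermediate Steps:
J(g) = g
J(9)*(1095 - 280) = 9*(1095 - 280) = 9*815 = 7335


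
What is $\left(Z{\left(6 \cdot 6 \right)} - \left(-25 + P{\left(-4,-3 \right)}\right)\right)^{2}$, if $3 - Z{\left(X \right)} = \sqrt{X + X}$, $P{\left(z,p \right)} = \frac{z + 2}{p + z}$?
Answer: $\frac{41164}{49} - \frac{2328 \sqrt{2}}{7} \approx 369.75$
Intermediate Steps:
$P{\left(z,p \right)} = \frac{2 + z}{p + z}$
$Z{\left(X \right)} = 3 - \sqrt{2} \sqrt{X}$ ($Z{\left(X \right)} = 3 - \sqrt{X + X} = 3 - \sqrt{2 X} = 3 - \sqrt{2} \sqrt{X}$)
$\left(Z{\left(6 \cdot 6 \right)} - \left(-25 + P{\left(-4,-3 \right)}\right)\right)^{2} = \left(\left(3 - \sqrt{2} \sqrt{6 \cdot 6}\right) + \left(25 - \frac{2 - 4}{-3 - 4}\right)\right)^{2} = \left(\left(3 - \sqrt{2} \sqrt{36}\right) + \left(25 - \frac{1}{-7} \left(-2\right)\right)\right)^{2} = \left(\left(3 - \sqrt{2} \cdot 6\right) + \left(25 - \left(- \frac{1}{7}\right) \left(-2\right)\right)\right)^{2} = \left(\left(3 - 6 \sqrt{2}\right) + \left(25 - \frac{2}{7}\right)\right)^{2} = \left(\left(3 - 6 \sqrt{2}\right) + \frac{173}{7}\right)^{2} = \left(\frac{194}{7} - 6 \sqrt{2}\right)^{2}$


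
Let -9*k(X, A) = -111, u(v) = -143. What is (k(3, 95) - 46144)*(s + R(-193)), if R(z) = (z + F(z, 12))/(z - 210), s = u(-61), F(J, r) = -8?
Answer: 7947748060/1209 ≈ 6.5738e+6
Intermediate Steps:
s = -143
k(X, A) = 37/3 (k(X, A) = -1/9*(-111) = 37/3)
R(z) = (-8 + z)/(-210 + z) (R(z) = (z - 8)/(z - 210) = (-8 + z)/(-210 + z))
(k(3, 95) - 46144)*(s + R(-193)) = (37/3 - 46144)*(-143 + (-8 - 193)/(-210 - 193)) = -138395*(-143 - 201/(-403))/3 = -138395*(-143 - 1/403*(-201))/3 = -138395*(-143 + 201/403)/3 = -138395/3*(-57428/403) = 7947748060/1209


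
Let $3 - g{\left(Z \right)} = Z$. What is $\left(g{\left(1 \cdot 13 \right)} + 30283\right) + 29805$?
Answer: $60078$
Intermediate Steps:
$g{\left(Z \right)} = 3 - Z$
$\left(g{\left(1 \cdot 13 \right)} + 30283\right) + 29805 = \left(\left(3 - 1 \cdot 13\right) + 30283\right) + 29805 = \left(\left(3 - 13\right) + 30283\right) + 29805 = \left(-10 + 30283\right) + 29805 = 30273 + 29805 = 60078$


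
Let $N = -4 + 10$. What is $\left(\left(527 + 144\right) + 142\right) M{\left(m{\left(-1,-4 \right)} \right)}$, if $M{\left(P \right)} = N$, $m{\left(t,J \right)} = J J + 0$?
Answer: $4878$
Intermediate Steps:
$m{\left(t,J \right)} = J^{2}$ ($m{\left(t,J \right)} = J^{2} + 0 = J^{2}$)
$N = 6$
$M{\left(P \right)} = 6$
$\left(\left(527 + 144\right) + 142\right) M{\left(m{\left(-1,-4 \right)} \right)} = \left(\left(527 + 144\right) + 142\right) 6 = \left(671 + 142\right) 6 = 813 \cdot 6 = 4878$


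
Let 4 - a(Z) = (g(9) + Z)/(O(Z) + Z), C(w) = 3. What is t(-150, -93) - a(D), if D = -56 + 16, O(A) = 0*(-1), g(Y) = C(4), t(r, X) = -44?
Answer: -1883/40 ≈ -47.075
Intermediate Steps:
g(Y) = 3
O(A) = 0
D = -40
a(Z) = 4 - (3 + Z)/Z (a(Z) = 4 - (3 + Z)/(0 + Z) = 4 - (3 + Z)/Z)
t(-150, -93) - a(D) = -44 - (3 - 3/(-40)) = -44 - (3 - 3*(-1/40)) = -44 - (3 + 3/40) = -44 - 1*123/40 = -44 - 123/40 = -1883/40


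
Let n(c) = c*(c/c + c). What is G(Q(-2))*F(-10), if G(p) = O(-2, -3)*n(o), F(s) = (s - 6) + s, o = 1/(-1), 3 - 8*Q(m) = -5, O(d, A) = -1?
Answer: 0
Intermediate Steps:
Q(m) = 1 (Q(m) = 3/8 - ⅛*(-5) = 3/8 + 5/8 = 1)
o = -1
F(s) = -6 + 2*s (F(s) = (-6 + s) + s = -6 + 2*s)
n(c) = c*(1 + c)
G(p) = 0 (G(p) = -(-1)*(1 - 1) = -(-1)*0 = -1*0 = 0)
G(Q(-2))*F(-10) = 0*(-6 + 2*(-10)) = 0*(-6 - 20) = 0*(-26) = 0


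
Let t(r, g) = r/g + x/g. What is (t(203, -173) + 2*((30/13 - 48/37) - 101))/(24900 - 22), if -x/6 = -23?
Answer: -16804891/2070173014 ≈ -0.0081176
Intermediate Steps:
x = 138 (x = -6*(-23) = 138)
t(r, g) = 138/g + r/g (t(r, g) = r/g + 138/g = 138/g + r/g)
(t(203, -173) + 2*((30/13 - 48/37) - 101))/(24900 - 22) = ((138 + 203)/(-173) + 2*((30/13 - 48/37) - 101))/(24900 - 22) = (-1/173*341 + 2*((30*(1/13) - 48*1/37) - 101))/24878 = (-341/173 + 2*((30/13 - 48/37) - 101))*(1/24878) = (-341/173 + 2*(486/481 - 101))*(1/24878) = (-341/173 + 2*(-48095/481))*(1/24878) = (-341/173 - 96190/481)*(1/24878) = -16804891/83213*1/24878 = -16804891/2070173014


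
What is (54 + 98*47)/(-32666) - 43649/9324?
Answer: -734644037/152288892 ≈ -4.8240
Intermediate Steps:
(54 + 98*47)/(-32666) - 43649/9324 = (54 + 4606)*(-1/32666) - 43649*1/9324 = 4660*(-1/32666) - 43649/9324 = -2330/16333 - 43649/9324 = -734644037/152288892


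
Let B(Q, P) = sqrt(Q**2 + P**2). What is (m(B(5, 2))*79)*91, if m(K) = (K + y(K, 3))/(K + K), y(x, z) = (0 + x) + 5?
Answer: 7189 + 35945*sqrt(29)/58 ≈ 10526.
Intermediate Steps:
y(x, z) = 5 + x (y(x, z) = x + 5 = 5 + x)
B(Q, P) = sqrt(P**2 + Q**2)
m(K) = (5 + 2*K)/(2*K) (m(K) = (K + (5 + K))/(K + K) = (5 + 2*K)/((2*K)) = (5 + 2*K)*(1/(2*K)) = (5 + 2*K)/(2*K))
(m(B(5, 2))*79)*91 = (((5/2 + sqrt(2**2 + 5**2))/(sqrt(2**2 + 5**2)))*79)*91 = (((5/2 + sqrt(4 + 25))/(sqrt(4 + 25)))*79)*91 = (((5/2 + sqrt(29))/(sqrt(29)))*79)*91 = (((sqrt(29)/29)*(5/2 + sqrt(29)))*79)*91 = ((sqrt(29)*(5/2 + sqrt(29))/29)*79)*91 = (79*sqrt(29)*(5/2 + sqrt(29))/29)*91 = 7189*sqrt(29)*(5/2 + sqrt(29))/29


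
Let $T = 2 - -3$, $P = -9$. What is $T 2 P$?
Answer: $-90$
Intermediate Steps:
$T = 5$ ($T = 2 + 3 = 5$)
$T 2 P = 5 \cdot 2 \left(-9\right) = 10 \left(-9\right) = -90$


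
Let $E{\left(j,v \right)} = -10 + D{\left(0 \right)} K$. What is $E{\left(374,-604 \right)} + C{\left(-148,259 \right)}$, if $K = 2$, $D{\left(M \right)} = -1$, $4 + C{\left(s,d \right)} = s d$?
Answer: $-38348$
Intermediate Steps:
$C{\left(s,d \right)} = -4 + d s$ ($C{\left(s,d \right)} = -4 + s d = -4 + d s$)
$E{\left(j,v \right)} = -12$ ($E{\left(j,v \right)} = -10 - 2 = -12$)
$E{\left(374,-604 \right)} + C{\left(-148,259 \right)} = -12 + \left(-4 + 259 \left(-148\right)\right) = -12 - 38336 = -38348$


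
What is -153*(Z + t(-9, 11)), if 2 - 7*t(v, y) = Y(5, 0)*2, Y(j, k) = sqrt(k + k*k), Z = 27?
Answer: -29223/7 ≈ -4174.7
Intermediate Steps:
Y(j, k) = sqrt(k + k**2)
t(v, y) = 2/7 (t(v, y) = 2/7 - sqrt(0*(1 + 0))*2/7 = 2/7 - sqrt(0*1)*2/7 = 2/7 - sqrt(0)*2/7 = 2/7 - 0*2 = 2/7 - 1/7*0 = 2/7 + 0 = 2/7)
-153*(Z + t(-9, 11)) = -153*(27 + 2/7) = -153*191/7 = -29223/7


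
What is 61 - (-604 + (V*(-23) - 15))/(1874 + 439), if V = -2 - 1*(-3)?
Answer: 47245/771 ≈ 61.278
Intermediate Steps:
V = 1 (V = -2 + 3 = 1)
61 - (-604 + (V*(-23) - 15))/(1874 + 439) = 61 - (-604 + (1*(-23) - 15))/(1874 + 439) = 61 - (-604 + (-23 - 15))/2313 = 61 - (-604 - 38)/2313 = 61 - (-642)/2313 = 61 - 1*(-214/771) = 61 + 214/771 = 47245/771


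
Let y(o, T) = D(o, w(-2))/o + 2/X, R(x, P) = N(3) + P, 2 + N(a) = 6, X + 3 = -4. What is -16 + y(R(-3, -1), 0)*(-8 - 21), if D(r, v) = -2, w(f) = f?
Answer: 244/21 ≈ 11.619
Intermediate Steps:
X = -7 (X = -3 - 4 = -7)
N(a) = 4 (N(a) = -2 + 6 = 4)
R(x, P) = 4 + P
y(o, T) = -2/7 - 2/o (y(o, T) = -2/o + 2/(-7) = -2/o + 2*(-1/7) = -2/o - 2/7 = -2/7 - 2/o)
-16 + y(R(-3, -1), 0)*(-8 - 21) = -16 + (-2/7 - 2/(4 - 1))*(-8 - 21) = -16 + (-2/7 - 2/3)*(-29) = -16 - 20/21*(-29) = -16 + 580/21 = 244/21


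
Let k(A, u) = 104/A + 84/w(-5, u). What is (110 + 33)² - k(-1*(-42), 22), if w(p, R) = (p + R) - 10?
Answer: 429125/21 ≈ 20435.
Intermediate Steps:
w(p, R) = -10 + R + p (w(p, R) = (R + p) - 10 = -10 + R + p)
k(A, u) = 84/(-15 + u) + 104/A (k(A, u) = 104/A + 84/(-10 + u - 5) = 104/A + 84/(-15 + u) = 84/(-15 + u) + 104/A)
(110 + 33)² - k(-1*(-42), 22) = (110 + 33)² - (84/(-15 + 22) + 104/((-1*(-42)))) = 143² - (84/7 + 104/42) = 20449 - (84*(⅐) + 104*(1/42)) = 20449 - (12 + 52/21) = 20449 - 1*304/21 = 20449 - 304/21 = 429125/21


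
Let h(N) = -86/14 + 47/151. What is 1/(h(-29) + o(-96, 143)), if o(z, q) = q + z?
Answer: 1057/43515 ≈ 0.024290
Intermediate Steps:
h(N) = -6164/1057 (h(N) = -86*1/14 + 47*(1/151) = -43/7 + 47/151 = -6164/1057)
1/(h(-29) + o(-96, 143)) = 1/(-6164/1057 + (143 - 96)) = 1/(-6164/1057 + 47) = 1/(43515/1057) = 1057/43515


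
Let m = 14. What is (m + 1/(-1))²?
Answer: 169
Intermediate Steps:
(m + 1/(-1))² = (14 + 1/(-1))² = (14 + 1*(-1))² = (14 - 1)² = 13² = 169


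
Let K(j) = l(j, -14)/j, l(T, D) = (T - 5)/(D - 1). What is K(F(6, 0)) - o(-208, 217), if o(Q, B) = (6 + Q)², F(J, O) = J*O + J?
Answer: -3672361/90 ≈ -40804.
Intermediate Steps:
F(J, O) = J + J*O
l(T, D) = (-5 + T)/(-1 + D)
K(j) = (⅓ - j/15)/j (K(j) = ((-5 + j)/(-1 - 14))/j = ((-5 + j)/(-15))/j = (-(-5 + j)/15)/j = (⅓ - j/15)/j)
K(F(6, 0)) - o(-208, 217) = (5 - 6*(1 + 0))/(15*((6*(1 + 0)))) - (6 - 208)² = (5 - 6)/(15*((6*1))) - 1*(-202)² = (1/15)*(5 - 1*6)/6 - 1*40804 = (1/15)*(⅙)*(5 - 6) - 40804 = (1/15)*(⅙)*(-1) - 40804 = -1/90 - 40804 = -3672361/90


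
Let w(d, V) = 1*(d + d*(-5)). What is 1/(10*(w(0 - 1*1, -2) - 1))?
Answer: 1/30 ≈ 0.033333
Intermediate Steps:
w(d, V) = -4*d (w(d, V) = 1*(d - 5*d) = 1*(-4*d) = -4*d)
1/(10*(w(0 - 1*1, -2) - 1)) = 1/(10*(-4*(0 - 1*1) - 1)) = 1/(10*(-4*(0 - 1) - 1)) = 1/(10*(-4*(-1) - 1)) = 1/(10*(4 - 1)) = 1/(10*3) = 1/30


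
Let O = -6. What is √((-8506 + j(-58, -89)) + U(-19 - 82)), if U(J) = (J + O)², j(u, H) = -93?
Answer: 5*√114 ≈ 53.385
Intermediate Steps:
U(J) = (-6 + J)² (U(J) = (J - 6)² = (-6 + J)²)
√((-8506 + j(-58, -89)) + U(-19 - 82)) = √((-8506 - 93) + (-6 + (-19 - 82))²) = √(-8599 + (-6 - 101)²) = √(-8599 + (-107)²) = √(-8599 + 11449) = √2850 = 5*√114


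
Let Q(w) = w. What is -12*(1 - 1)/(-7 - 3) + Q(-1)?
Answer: -1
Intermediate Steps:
-12*(1 - 1)/(-7 - 3) + Q(-1) = -12*(1 - 1)/(-7 - 3) - 1 = -0/(-10) - 1 = -0*(-1)/10 - 1 = -12*0 - 1 = 0 - 1 = -1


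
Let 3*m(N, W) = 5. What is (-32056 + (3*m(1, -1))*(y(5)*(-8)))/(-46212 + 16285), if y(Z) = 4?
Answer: 32216/29927 ≈ 1.0765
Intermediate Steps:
m(N, W) = 5/3 (m(N, W) = (1/3)*5 = 5/3)
(-32056 + (3*m(1, -1))*(y(5)*(-8)))/(-46212 + 16285) = (-32056 + (3*(5/3))*(4*(-8)))/(-46212 + 16285) = (-32056 + 5*(-32))/(-29927) = (-32056 - 160)*(-1/29927) = -32216*(-1/29927) = 32216/29927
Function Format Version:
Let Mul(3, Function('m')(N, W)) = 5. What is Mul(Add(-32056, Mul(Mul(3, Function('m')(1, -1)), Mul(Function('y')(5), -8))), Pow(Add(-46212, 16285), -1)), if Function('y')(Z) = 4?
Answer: Rational(32216, 29927) ≈ 1.0765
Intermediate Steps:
Function('m')(N, W) = Rational(5, 3) (Function('m')(N, W) = Mul(Rational(1, 3), 5) = Rational(5, 3))
Mul(Add(-32056, Mul(Mul(3, Function('m')(1, -1)), Mul(Function('y')(5), -8))), Pow(Add(-46212, 16285), -1)) = Mul(Add(-32056, Mul(Mul(3, Rational(5, 3)), Mul(4, -8))), Pow(Add(-46212, 16285), -1)) = Mul(Add(-32056, Mul(5, -32)), Pow(-29927, -1)) = Mul(Add(-32056, -160), Rational(-1, 29927)) = Mul(-32216, Rational(-1, 29927)) = Rational(32216, 29927)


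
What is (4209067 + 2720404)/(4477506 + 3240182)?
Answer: 6929471/7717688 ≈ 0.89787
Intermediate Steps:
(4209067 + 2720404)/(4477506 + 3240182) = 6929471/7717688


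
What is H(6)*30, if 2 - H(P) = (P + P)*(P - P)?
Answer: 60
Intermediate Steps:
H(P) = 2 (H(P) = 2 - (P + P)*(P - P) = 2 - 2*P*0 = 2 - 1*0 = 2 + 0 = 2)
H(6)*30 = 2*30 = 60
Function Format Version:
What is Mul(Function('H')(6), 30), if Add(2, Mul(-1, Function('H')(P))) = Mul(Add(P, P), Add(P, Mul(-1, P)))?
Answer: 60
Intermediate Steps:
Function('H')(P) = 2 (Function('H')(P) = Add(2, Mul(-1, Mul(Add(P, P), Add(P, Mul(-1, P))))) = Add(2, Mul(-1, Mul(Mul(2, P), 0))) = Add(2, Mul(-1, 0)) = Add(2, 0) = 2)
Mul(Function('H')(6), 30) = Mul(2, 30) = 60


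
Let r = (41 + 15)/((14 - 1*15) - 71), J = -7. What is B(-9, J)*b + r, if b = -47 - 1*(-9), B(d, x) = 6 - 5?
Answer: -349/9 ≈ -38.778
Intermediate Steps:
B(d, x) = 1
b = -38 (b = -47 + 9 = -38)
r = -7/9 (r = 56/((14 - 15) - 71) = 56/(-1 - 71) = 56/(-72) = 56*(-1/72) = -7/9 ≈ -0.77778)
B(-9, J)*b + r = 1*(-38) - 7/9 = -38 - 7/9 = -349/9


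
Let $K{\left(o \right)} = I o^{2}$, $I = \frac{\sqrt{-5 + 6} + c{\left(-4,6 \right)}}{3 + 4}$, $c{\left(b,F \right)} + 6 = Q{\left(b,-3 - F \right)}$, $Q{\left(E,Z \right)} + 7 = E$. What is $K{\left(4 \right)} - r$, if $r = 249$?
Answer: $- \frac{1999}{7} \approx -285.57$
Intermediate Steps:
$Q{\left(E,Z \right)} = -7 + E$
$c{\left(b,F \right)} = -13 + b$ ($c{\left(b,F \right)} = -6 + \left(-7 + b\right) = -13 + b$)
$I = - \frac{16}{7}$ ($I = \frac{\sqrt{-5 + 6} - 17}{3 + 4} = \frac{\sqrt{1} - 17}{7} = \left(1 - 17\right) \frac{1}{7} = \left(-16\right) \frac{1}{7} = - \frac{16}{7} \approx -2.2857$)
$K{\left(o \right)} = - \frac{16 o^{2}}{7}$
$K{\left(4 \right)} - r = - \frac{16 \cdot 4^{2}}{7} - 249 = \left(- \frac{16}{7}\right) 16 - 249 = - \frac{256}{7} - 249 = - \frac{1999}{7}$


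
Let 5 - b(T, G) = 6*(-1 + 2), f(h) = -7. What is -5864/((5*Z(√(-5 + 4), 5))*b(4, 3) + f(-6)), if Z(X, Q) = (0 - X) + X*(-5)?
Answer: 41048/949 + 175920*I/949 ≈ 43.254 + 185.37*I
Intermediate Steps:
b(T, G) = -1 (b(T, G) = 5 - 6*(-1 + 2) = 5 - 6 = -1)
Z(X, Q) = -6*X (Z(X, Q) = -X - 5*X = -6*X)
-5864/((5*Z(√(-5 + 4), 5))*b(4, 3) + f(-6)) = -5864/((5*(-6*√(-5 + 4)))*(-1) - 7) = -5864/((5*(-6*I))*(-1) - 7) = -5864/(-30*I*(-1) - 7) = -5864/(30*I - 7) = -5864*(-7 - 30*I)/949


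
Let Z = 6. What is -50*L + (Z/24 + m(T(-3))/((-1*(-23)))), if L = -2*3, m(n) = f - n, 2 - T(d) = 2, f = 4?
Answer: 27639/92 ≈ 300.42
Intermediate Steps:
T(d) = 0 (T(d) = 2 - 1*2 = 2 - 2 = 0)
m(n) = 4 - n
L = -6
-50*L + (Z/24 + m(T(-3))/((-1*(-23)))) = -50*(-6) + (6/24 + (4 - 1*0)/((-1*(-23)))) = 300 + (6*(1/24) + (4 + 0)/23) = 300 + (1/4 + 4*(1/23)) = 300 + (1/4 + 4/23) = 300 + 39/92 = 27639/92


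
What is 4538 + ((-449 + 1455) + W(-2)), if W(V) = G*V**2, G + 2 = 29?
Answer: 5652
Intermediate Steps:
G = 27 (G = -2 + 29 = 27)
W(V) = 27*V**2
4538 + ((-449 + 1455) + W(-2)) = 4538 + ((-449 + 1455) + 27*(-2)**2) = 4538 + (1006 + 27*4) = 4538 + (1006 + 108) = 4538 + 1114 = 5652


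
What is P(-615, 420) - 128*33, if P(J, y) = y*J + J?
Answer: -263139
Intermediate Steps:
P(J, y) = J + J*y (P(J, y) = J*y + J = J + J*y)
P(-615, 420) - 128*33 = -615*(1 + 420) - 128*33 = -615*421 - 4224 = -258915 - 4224 = -263139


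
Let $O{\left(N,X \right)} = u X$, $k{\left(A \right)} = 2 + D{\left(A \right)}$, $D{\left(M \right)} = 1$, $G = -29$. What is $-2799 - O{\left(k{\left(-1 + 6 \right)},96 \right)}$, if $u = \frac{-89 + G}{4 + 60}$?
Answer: $-2622$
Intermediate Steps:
$k{\left(A \right)} = 3$ ($k{\left(A \right)} = 2 + 1 = 3$)
$u = - \frac{59}{32}$ ($u = \frac{-89 - 29}{4 + 60} = - \frac{118}{64} = \left(-118\right) \frac{1}{64} = - \frac{59}{32} \approx -1.8438$)
$O{\left(N,X \right)} = - \frac{59 X}{32}$
$-2799 - O{\left(k{\left(-1 + 6 \right)},96 \right)} = -2799 - \left(- \frac{59}{32}\right) 96 = -2799 - -177 = -2799 + 177 = -2622$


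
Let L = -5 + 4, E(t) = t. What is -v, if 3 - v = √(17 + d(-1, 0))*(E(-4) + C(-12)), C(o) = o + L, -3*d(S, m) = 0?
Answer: -3 - 17*√17 ≈ -73.093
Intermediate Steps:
d(S, m) = 0 (d(S, m) = -⅓*0 = 0)
L = -1
C(o) = -1 + o (C(o) = o - 1 = -1 + o)
v = 3 + 17*√17 (v = 3 - √(17 + 0)*(-4 + (-1 - 12)) = 3 - √17*(-4 - 13) = 3 - √17*(-17) = 3 - (-17)*√17 = 3 + 17*√17 ≈ 73.093)
-v = -(3 + 17*√17) = -3 - 17*√17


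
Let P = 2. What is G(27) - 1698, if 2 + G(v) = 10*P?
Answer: -1680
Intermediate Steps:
G(v) = 18 (G(v) = -2 + 10*2 = -2 + 20 = 18)
G(27) - 1698 = 18 - 1698 = -1680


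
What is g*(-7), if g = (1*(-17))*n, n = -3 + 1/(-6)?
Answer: -2261/6 ≈ -376.83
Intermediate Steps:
n = -19/6 (n = -3 - ⅙ = -19/6 ≈ -3.1667)
g = 323/6 (g = (1*(-17))*(-19/6) = -17*(-19/6) = 323/6 ≈ 53.833)
g*(-7) = (323/6)*(-7) = -2261/6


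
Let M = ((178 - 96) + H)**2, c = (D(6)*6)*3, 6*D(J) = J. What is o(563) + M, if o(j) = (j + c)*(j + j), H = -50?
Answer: 655230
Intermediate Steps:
D(J) = J/6
c = 18 (c = (((1/6)*6)*6)*3 = (1*6)*3 = 6*3 = 18)
o(j) = 2*j*(18 + j) (o(j) = (j + 18)*(j + j) = (18 + j)*(2*j) = 2*j*(18 + j))
M = 1024 (M = ((178 - 96) - 50)**2 = (82 - 50)**2 = 32**2 = 1024)
o(563) + M = 2*563*(18 + 563) + 1024 = 2*563*581 + 1024 = 654206 + 1024 = 655230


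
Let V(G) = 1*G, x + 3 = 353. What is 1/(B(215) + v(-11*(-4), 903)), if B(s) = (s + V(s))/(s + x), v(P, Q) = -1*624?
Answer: -113/70426 ≈ -0.0016045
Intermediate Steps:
x = 350 (x = -3 + 353 = 350)
V(G) = G
v(P, Q) = -624
B(s) = 2*s/(350 + s) (B(s) = (s + s)/(s + 350) = (2*s)/(350 + s) = 2*s/(350 + s))
1/(B(215) + v(-11*(-4), 903)) = 1/(2*215/(350 + 215) - 624) = 1/(2*215/565 - 624) = 1/(2*215*(1/565) - 624) = 1/(86/113 - 624) = 1/(-70426/113) = -113/70426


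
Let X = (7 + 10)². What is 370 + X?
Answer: 659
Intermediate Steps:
X = 289 (X = 17² = 289)
370 + X = 370 + 289 = 659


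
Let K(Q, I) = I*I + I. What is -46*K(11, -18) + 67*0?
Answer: -14076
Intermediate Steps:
K(Q, I) = I + I² (K(Q, I) = I² + I = I + I²)
-46*K(11, -18) + 67*0 = -(-828)*(1 - 18) + 67*0 = -(-828)*(-17) + 0 = -46*306 + 0 = -14076 + 0 = -14076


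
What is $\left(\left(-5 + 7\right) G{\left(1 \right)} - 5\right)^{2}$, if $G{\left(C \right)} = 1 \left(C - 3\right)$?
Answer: $81$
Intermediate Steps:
$G{\left(C \right)} = -3 + C$ ($G{\left(C \right)} = 1 \left(-3 + C\right) = -3 + C$)
$\left(\left(-5 + 7\right) G{\left(1 \right)} - 5\right)^{2} = \left(\left(-5 + 7\right) \left(-3 + 1\right) - 5\right)^{2} = \left(2 \left(-2\right) - 5\right)^{2} = \left(-4 - 5\right)^{2} = \left(-9\right)^{2} = 81$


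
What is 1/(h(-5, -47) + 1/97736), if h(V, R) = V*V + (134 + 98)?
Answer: 97736/25118153 ≈ 0.0038911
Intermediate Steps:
h(V, R) = 232 + V² (h(V, R) = V² + 232 = 232 + V²)
1/(h(-5, -47) + 1/97736) = 1/((232 + (-5)²) + 1/97736) = 1/((232 + 25) + 1/97736) = 1/(257 + 1/97736) = 1/(25118153/97736) = 97736/25118153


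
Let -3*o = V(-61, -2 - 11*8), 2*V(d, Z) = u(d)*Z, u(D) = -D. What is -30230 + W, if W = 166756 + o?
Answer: 137441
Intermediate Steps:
V(d, Z) = -Z*d/2 (V(d, Z) = ((-d)*Z)/2 = (-Z*d)/2 = -Z*d/2)
o = 915 (o = -(-1)*(-2 - 11*8)*(-61)/6 = -(-1)*(-2 - 88)*(-61)/6 = -(-1)*(-90)*(-61)/6 = -1/3*(-2745) = 915)
W = 167671 (W = 166756 + 915 = 167671)
-30230 + W = -30230 + 167671 = 137441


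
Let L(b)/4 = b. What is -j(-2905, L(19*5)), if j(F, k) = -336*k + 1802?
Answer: 125878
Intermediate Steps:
L(b) = 4*b
j(F, k) = 1802 - 336*k
-j(-2905, L(19*5)) = -(1802 - 1344*19*5) = -(1802 - 1344*95) = -(1802 - 336*380) = -(1802 - 127680) = -1*(-125878) = 125878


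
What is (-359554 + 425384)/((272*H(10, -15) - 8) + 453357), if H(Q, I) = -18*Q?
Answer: 65830/404389 ≈ 0.16279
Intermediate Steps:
(-359554 + 425384)/((272*H(10, -15) - 8) + 453357) = (-359554 + 425384)/((272*(-18*10) - 8) + 453357) = 65830/((272*(-180) - 8) + 453357) = 65830/((-48960 - 8) + 453357) = 65830/(-48968 + 453357) = 65830/404389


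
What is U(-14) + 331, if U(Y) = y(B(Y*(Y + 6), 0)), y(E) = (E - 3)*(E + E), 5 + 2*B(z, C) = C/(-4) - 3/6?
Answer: 2901/8 ≈ 362.63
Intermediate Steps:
B(z, C) = -11/4 - C/8 (B(z, C) = -5/2 + (C/(-4) - 3/6)/2 = -5/2 + (C*(-¼) - 3*⅙)/2 = -5/2 + (-C/4 - ½)/2 = -5/2 + (-½ - C/4)/2 = -5/2 + (-¼ - C/8) = -11/4 - C/8)
y(E) = 2*E*(-3 + E) (y(E) = (-3 + E)*(2*E) = 2*E*(-3 + E))
U(Y) = 253/8 (U(Y) = 2*(-11/4 - ⅛*0)*(-3 + (-11/4 - ⅛*0)) = 2*(-11/4 + 0)*(-3 + (-11/4 + 0)) = 2*(-11/4)*(-3 - 11/4) = 2*(-11/4)*(-23/4) = 253/8)
U(-14) + 331 = 253/8 + 331 = 2901/8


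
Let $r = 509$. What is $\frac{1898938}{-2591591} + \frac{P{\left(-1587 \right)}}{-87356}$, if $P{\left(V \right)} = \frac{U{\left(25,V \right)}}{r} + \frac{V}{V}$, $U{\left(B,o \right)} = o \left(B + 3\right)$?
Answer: $- \frac{84320925797495}{115233030908564} \approx -0.73174$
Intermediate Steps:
$U{\left(B,o \right)} = o \left(3 + B\right)$
$P{\left(V \right)} = 1 + \frac{28 V}{509}$ ($P{\left(V \right)} = \frac{V \left(3 + 25\right)}{509} + \frac{V}{V} = V 28 \cdot \frac{1}{509} + 1 = 28 V \frac{1}{509} + 1 = \frac{28 V}{509} + 1 = 1 + \frac{28 V}{509}$)
$\frac{1898938}{-2591591} + \frac{P{\left(-1587 \right)}}{-87356} = \frac{1898938}{-2591591} + \frac{1 + \frac{28}{509} \left(-1587\right)}{-87356} = 1898938 \left(- \frac{1}{2591591}\right) + \left(1 - \frac{44436}{509}\right) \left(- \frac{1}{87356}\right) = - \frac{1898938}{2591591} - - \frac{43927}{44464204} = - \frac{1898938}{2591591} + \frac{43927}{44464204} = - \frac{84320925797495}{115233030908564}$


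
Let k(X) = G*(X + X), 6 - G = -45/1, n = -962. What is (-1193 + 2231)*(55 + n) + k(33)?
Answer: -938100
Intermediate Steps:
G = 51 (G = 6 - (-45)/1 = 6 - (-45) = 6 - 1*(-45) = 6 + 45 = 51)
k(X) = 102*X (k(X) = 51*(X + X) = 51*(2*X) = 102*X)
(-1193 + 2231)*(55 + n) + k(33) = (-1193 + 2231)*(55 - 962) + 102*33 = 1038*(-907) + 3366 = -941466 + 3366 = -938100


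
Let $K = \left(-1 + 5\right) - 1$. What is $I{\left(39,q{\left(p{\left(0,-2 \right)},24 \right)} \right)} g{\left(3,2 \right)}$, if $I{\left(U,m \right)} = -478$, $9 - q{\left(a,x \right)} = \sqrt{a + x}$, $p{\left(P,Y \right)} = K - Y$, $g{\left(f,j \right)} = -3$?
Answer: $1434$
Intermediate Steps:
$K = 3$ ($K = 4 - 1 = 3$)
$p{\left(P,Y \right)} = 3 - Y$
$q{\left(a,x \right)} = 9 - \sqrt{a + x}$
$I{\left(39,q{\left(p{\left(0,-2 \right)},24 \right)} \right)} g{\left(3,2 \right)} = \left(-478\right) \left(-3\right) = 1434$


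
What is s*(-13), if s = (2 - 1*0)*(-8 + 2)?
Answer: 156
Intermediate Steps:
s = -12 (s = (2 + 0)*(-6) = 2*(-6) = -12)
s*(-13) = -12*(-13) = 156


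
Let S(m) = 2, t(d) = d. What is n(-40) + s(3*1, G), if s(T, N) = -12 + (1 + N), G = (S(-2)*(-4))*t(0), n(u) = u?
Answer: -51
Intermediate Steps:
G = 0 (G = (2*(-4))*0 = -8*0 = 0)
s(T, N) = -11 + N
n(-40) + s(3*1, G) = -40 + (-11 + 0) = -40 - 11 = -51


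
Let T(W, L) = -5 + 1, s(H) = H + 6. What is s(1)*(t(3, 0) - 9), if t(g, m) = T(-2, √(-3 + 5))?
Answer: -91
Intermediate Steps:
s(H) = 6 + H
T(W, L) = -4
t(g, m) = -4
s(1)*(t(3, 0) - 9) = (6 + 1)*(-4 - 9) = 7*(-13) = -91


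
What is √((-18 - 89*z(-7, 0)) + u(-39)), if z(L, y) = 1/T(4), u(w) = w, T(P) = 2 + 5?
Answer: 2*I*√854/7 ≈ 8.3495*I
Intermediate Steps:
T(P) = 7
z(L, y) = ⅐ (z(L, y) = 1/7 = 1*(⅐) = ⅐)
√((-18 - 89*z(-7, 0)) + u(-39)) = √((-18 - 89*⅐) - 39) = √((-18 - 89/7) - 39) = √(-215/7 - 39) = √(-488/7) = 2*I*√854/7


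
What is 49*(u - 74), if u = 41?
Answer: -1617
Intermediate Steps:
49*(u - 74) = 49*(41 - 74) = 49*(-33) = -1617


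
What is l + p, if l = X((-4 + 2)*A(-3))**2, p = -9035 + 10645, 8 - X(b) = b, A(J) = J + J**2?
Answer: 2010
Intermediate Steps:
X(b) = 8 - b
p = 1610
l = 400 (l = (8 - (-4 + 2)*(-3*(1 - 3)))**2 = (8 - (-2)*(-3*(-2)))**2 = (8 - (-2)*6)**2 = (8 - 1*(-12))**2 = (8 + 12)**2 = 20**2 = 400)
l + p = 400 + 1610 = 2010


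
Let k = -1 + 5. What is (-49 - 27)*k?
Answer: -304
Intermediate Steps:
k = 4
(-49 - 27)*k = (-49 - 27)*4 = -76*4 = -304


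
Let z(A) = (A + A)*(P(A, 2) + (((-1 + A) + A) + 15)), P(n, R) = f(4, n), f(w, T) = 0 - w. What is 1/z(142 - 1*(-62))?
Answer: 1/170544 ≈ 5.8636e-6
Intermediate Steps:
f(w, T) = -w
P(n, R) = -4 (P(n, R) = -1*4 = -4)
z(A) = 2*A*(10 + 2*A) (z(A) = (A + A)*(-4 + (((-1 + A) + A) + 15)) = (2*A)*(-4 + ((-1 + 2*A) + 15)) = (2*A)*(-4 + (14 + 2*A)) = (2*A)*(10 + 2*A) = 2*A*(10 + 2*A))
1/z(142 - 1*(-62)) = 1/(4*(142 - 1*(-62))*(5 + (142 - 1*(-62)))) = 1/(4*(142 + 62)*(5 + (142 + 62))) = 1/(4*204*(5 + 204)) = 1/(4*204*209) = 1/170544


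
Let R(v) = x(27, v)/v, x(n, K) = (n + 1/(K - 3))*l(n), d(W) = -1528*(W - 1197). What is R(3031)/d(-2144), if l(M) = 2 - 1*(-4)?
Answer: 18867/1802056026064 ≈ 1.0470e-8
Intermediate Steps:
d(W) = 1829016 - 1528*W (d(W) = -1528*(-1197 + W) = 1829016 - 1528*W)
l(M) = 6 (l(M) = 2 + 4 = 6)
x(n, K) = 6*n + 6/(-3 + K) (x(n, K) = (n + 1/(K - 3))*6 = (n + 1/(-3 + K))*6 = 6*n + 6/(-3 + K))
R(v) = 6*(-80 + 27*v)/(v*(-3 + v)) (R(v) = (6*(1 - 3*27 + v*27)/(-3 + v))/v = (6*(1 - 81 + 27*v)/(-3 + v))/v = (6*(-80 + 27*v)/(-3 + v))/v = 6*(-80 + 27*v)/(v*(-3 + v)))
R(3031)/d(-2144) = (6*(-80 + 27*3031)/(3031*(-3 + 3031)))/(1829016 - 1528*(-2144)) = (6*(1/3031)*(-80 + 81837)/3028)/(1829016 + 3276032) = (6*(1/3031)*(1/3028)*81757)/5105048 = (245271/4588934)*(1/5105048) = 18867/1802056026064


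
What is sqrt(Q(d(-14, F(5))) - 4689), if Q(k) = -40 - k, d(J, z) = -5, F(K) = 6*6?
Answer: 2*I*sqrt(1181) ≈ 68.731*I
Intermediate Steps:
F(K) = 36
sqrt(Q(d(-14, F(5))) - 4689) = sqrt((-40 - 1*(-5)) - 4689) = sqrt((-40 + 5) - 4689) = sqrt(-35 - 4689) = sqrt(-4724) = 2*I*sqrt(1181)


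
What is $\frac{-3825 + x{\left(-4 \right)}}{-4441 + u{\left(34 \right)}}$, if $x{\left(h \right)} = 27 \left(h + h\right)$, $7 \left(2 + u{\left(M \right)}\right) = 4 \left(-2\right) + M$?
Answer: $\frac{28287}{31075} \approx 0.91028$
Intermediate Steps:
$u{\left(M \right)} = - \frac{22}{7} + \frac{M}{7}$ ($u{\left(M \right)} = -2 + \frac{4 \left(-2\right) + M}{7} = -2 + \frac{-8 + M}{7} = -2 + \left(- \frac{8}{7} + \frac{M}{7}\right) = - \frac{22}{7} + \frac{M}{7}$)
$x{\left(h \right)} = 54 h$ ($x{\left(h \right)} = 27 \cdot 2 h = 54 h$)
$\frac{-3825 + x{\left(-4 \right)}}{-4441 + u{\left(34 \right)}} = \frac{-3825 + 54 \left(-4\right)}{-4441 + \left(- \frac{22}{7} + \frac{1}{7} \cdot 34\right)} = \frac{-3825 - 216}{-4441 + \left(- \frac{22}{7} + \frac{34}{7}\right)} = - \frac{4041}{-4441 + \frac{12}{7}} = - \frac{4041}{- \frac{31075}{7}} = \left(-4041\right) \left(- \frac{7}{31075}\right) = \frac{28287}{31075}$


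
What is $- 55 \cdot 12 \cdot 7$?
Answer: $-4620$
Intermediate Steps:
$- 55 \cdot 12 \cdot 7 = \left(-55\right) 84 = -4620$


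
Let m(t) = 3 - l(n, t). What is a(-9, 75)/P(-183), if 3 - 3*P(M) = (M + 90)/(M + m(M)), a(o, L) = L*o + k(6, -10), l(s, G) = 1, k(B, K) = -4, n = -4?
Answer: -122899/150 ≈ -819.33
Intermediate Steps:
a(o, L) = -4 + L*o (a(o, L) = L*o - 4 = -4 + L*o)
m(t) = 2 (m(t) = 3 - 1*1 = 3 - 1 = 2)
P(M) = 1 - (90 + M)/(3*(2 + M)) (P(M) = 1 - (M + 90)/(3*(M + 2)) = 1 - (90 + M)/(3*(2 + M)))
a(-9, 75)/P(-183) = (-4 + 75*(-9))/((2*(-42 - 183)/(3*(2 - 183)))) = (-4 - 675)/(((⅔)*(-225)/(-181))) = -679/((⅔)*(-1/181)*(-225)) = -679/150/181 = -679*181/150 = -122899/150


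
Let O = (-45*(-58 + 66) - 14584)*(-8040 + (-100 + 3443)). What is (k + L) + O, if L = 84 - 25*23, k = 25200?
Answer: 70216677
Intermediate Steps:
L = -491 (L = 84 - 575 = -491)
O = 70191968 (O = (-45*8 - 14584)*(-8040 + 3343) = (-360 - 14584)*(-4697) = -14944*(-4697) = 70191968)
(k + L) + O = (25200 - 491) + 70191968 = 24709 + 70191968 = 70216677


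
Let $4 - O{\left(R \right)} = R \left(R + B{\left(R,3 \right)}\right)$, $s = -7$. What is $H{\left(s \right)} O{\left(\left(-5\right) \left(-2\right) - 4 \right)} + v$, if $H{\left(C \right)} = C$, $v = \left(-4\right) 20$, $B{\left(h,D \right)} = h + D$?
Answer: $522$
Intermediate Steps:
$B{\left(h,D \right)} = D + h$
$O{\left(R \right)} = 4 - R \left(3 + 2 R\right)$ ($O{\left(R \right)} = 4 - R \left(R + \left(3 + R\right)\right) = 4 - R \left(3 + 2 R\right)$)
$v = -80$
$H{\left(s \right)} O{\left(\left(-5\right) \left(-2\right) - 4 \right)} + v = - 7 \left(4 - \left(\left(-5\right) \left(-2\right) - 4\right)^{2} - \left(\left(-5\right) \left(-2\right) - 4\right) \left(3 - -6\right)\right) - 80 = - 7 \left(4 - \left(10 - 4\right)^{2} - \left(10 - 4\right) \left(3 + \left(10 - 4\right)\right)\right) - 80 = - 7 \left(4 - 6^{2} - 6 \left(3 + 6\right)\right) - 80 = - 7 \left(4 - 36 - 6 \cdot 9\right) - 80 = - 7 \left(4 - 36 - 54\right) - 80 = \left(-7\right) \left(-86\right) - 80 = 602 - 80 = 522$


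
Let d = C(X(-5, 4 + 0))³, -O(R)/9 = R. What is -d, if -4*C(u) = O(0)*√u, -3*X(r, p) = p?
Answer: 0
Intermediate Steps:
X(r, p) = -p/3
O(R) = -9*R
C(u) = 0 (C(u) = -(-9*0)*√u/4 = -0*√u = -¼*0 = 0)
d = 0 (d = 0³ = 0)
-d = -1*0 = 0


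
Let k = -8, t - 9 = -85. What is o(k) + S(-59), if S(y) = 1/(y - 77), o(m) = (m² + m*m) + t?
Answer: 7071/136 ≈ 51.993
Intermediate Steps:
t = -76 (t = 9 - 85 = -76)
o(m) = -76 + 2*m² (o(m) = (m² + m*m) - 76 = (m² + m²) - 76 = 2*m² - 76 = -76 + 2*m²)
S(y) = 1/(-77 + y)
o(k) + S(-59) = (-76 + 2*(-8)²) + 1/(-77 - 59) = (-76 + 2*64) + 1/(-136) = (-76 + 128) - 1/136 = 52 - 1/136 = 7071/136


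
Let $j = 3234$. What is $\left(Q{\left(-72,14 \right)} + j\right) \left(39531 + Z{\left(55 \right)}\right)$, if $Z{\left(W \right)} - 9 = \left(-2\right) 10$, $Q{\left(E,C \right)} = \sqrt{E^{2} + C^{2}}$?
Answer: $127807680 + 79040 \sqrt{1345} \approx 1.3071 \cdot 10^{8}$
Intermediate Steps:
$Q{\left(E,C \right)} = \sqrt{C^{2} + E^{2}}$
$Z{\left(W \right)} = -11$ ($Z{\left(W \right)} = 9 - 20 = -11$)
$\left(Q{\left(-72,14 \right)} + j\right) \left(39531 + Z{\left(55 \right)}\right) = \left(\sqrt{14^{2} + \left(-72\right)^{2}} + 3234\right) \left(39531 - 11\right) = \left(\sqrt{196 + 5184} + 3234\right) 39520 = \left(\sqrt{5380} + 3234\right) 39520 = \left(2 \sqrt{1345} + 3234\right) 39520 = \left(3234 + 2 \sqrt{1345}\right) 39520 = 127807680 + 79040 \sqrt{1345}$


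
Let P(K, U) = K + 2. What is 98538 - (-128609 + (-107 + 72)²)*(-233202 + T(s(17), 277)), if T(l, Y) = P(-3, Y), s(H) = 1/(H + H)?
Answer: -29706232414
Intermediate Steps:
P(K, U) = 2 + K
s(H) = 1/(2*H)
T(l, Y) = -1 (T(l, Y) = 2 - 3 = -1)
98538 - (-128609 + (-107 + 72)²)*(-233202 + T(s(17), 277)) = 98538 - (-128609 + (-107 + 72)²)*(-233202 - 1) = 98538 - (-128609 + (-35)²)*(-233203) = 98538 - (-128609 + 1225)*(-233203) = 98538 - (-127384)*(-233203) = 98538 - 1*29706330952 = 98538 - 29706330952 = -29706232414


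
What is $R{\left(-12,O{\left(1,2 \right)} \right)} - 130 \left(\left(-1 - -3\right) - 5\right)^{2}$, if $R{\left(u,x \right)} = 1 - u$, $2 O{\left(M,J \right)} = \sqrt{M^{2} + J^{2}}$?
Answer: $-1157$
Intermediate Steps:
$O{\left(M,J \right)} = \frac{\sqrt{J^{2} + M^{2}}}{2}$ ($O{\left(M,J \right)} = \frac{\sqrt{M^{2} + J^{2}}}{2} = \frac{\sqrt{J^{2} + M^{2}}}{2}$)
$R{\left(-12,O{\left(1,2 \right)} \right)} - 130 \left(\left(-1 - -3\right) - 5\right)^{2} = \left(1 - -12\right) - 130 \left(\left(-1 - -3\right) - 5\right)^{2} = \left(1 + 12\right) - 130 \left(\left(-1 + 3\right) - 5\right)^{2} = 13 - 130 \left(2 - 5\right)^{2} = 13 - 130 \left(-3\right)^{2} = 13 - 1170 = -1157$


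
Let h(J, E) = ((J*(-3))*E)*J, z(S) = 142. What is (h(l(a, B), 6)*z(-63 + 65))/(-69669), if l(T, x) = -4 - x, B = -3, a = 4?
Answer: 284/7741 ≈ 0.036688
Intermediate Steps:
h(J, E) = -3*E*J² (h(J, E) = ((-3*J)*E)*J = (-3*E*J)*J = -3*E*J²)
(h(l(a, B), 6)*z(-63 + 65))/(-69669) = (-3*6*(-4 - 1*(-3))²*142)/(-69669) = (-3*6*(-4 + 3)²*142)*(-1/69669) = (-3*6*(-1)²*142)*(-1/69669) = (-3*6*1*142)*(-1/69669) = -18*142*(-1/69669) = -2556*(-1/69669) = 284/7741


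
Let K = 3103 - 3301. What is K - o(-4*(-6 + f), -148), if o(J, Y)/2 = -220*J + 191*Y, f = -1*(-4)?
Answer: 59858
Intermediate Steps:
f = 4
K = -198
o(J, Y) = -440*J + 382*Y (o(J, Y) = 2*(-220*J + 191*Y) = -440*J + 382*Y)
K - o(-4*(-6 + f), -148) = -198 - (-(-1760)*(-6 + 4) + 382*(-148)) = -198 - (-(-1760)*(-2) - 56536) = -198 - (-440*8 - 56536) = -198 - (-3520 - 56536) = -198 - 1*(-60056) = -198 + 60056 = 59858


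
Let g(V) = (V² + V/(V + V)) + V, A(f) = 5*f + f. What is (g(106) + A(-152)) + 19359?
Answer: 59579/2 ≈ 29790.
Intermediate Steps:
A(f) = 6*f
g(V) = ½ + V + V² (g(V) = (V² + V/((2*V))) + V = (V² + (1/(2*V))*V) + V = (V² + ½) + V = (½ + V²) + V = ½ + V + V²)
(g(106) + A(-152)) + 19359 = ((½ + 106 + 106²) + 6*(-152)) + 19359 = ((½ + 106 + 11236) - 912) + 19359 = (22685/2 - 912) + 19359 = 20861/2 + 19359 = 59579/2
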